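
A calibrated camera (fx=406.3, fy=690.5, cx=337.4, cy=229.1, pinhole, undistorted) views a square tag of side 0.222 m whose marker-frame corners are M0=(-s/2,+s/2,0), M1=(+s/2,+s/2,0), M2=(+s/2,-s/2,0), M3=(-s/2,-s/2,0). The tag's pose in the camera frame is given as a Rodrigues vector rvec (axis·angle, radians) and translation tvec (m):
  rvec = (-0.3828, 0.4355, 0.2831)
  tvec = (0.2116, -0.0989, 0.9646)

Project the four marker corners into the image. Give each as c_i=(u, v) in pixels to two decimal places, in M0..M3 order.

c0=(369.18, 214.76) c1=(461.92, 245.02) c2=(486.05, 99.72) c3=(396.80, 85.46)

Intrinsics K: fx=406.3, fy=690.5, cx=337.4, cy=229.1
Marker side s = 0.222 m; corners in marker frame (Z=0):
  M0 = (-0.1110, +0.1110, 0)
  M1 = (+0.1110, +0.1110, 0)
  M2 = (+0.1110, -0.1110, 0)
  M3 = (-0.1110, -0.1110, 0)
rvec = (-0.3828, 0.4355, 0.2831), |rvec| = θ = 0.64525 rad = 36.970°
Rodrigues: sinθ=0.60139, 1−cosθ=0.20105; R = I + sinθ·[k]× + (1−cosθ)·[k]×²:
    [+0.86971 -0.34436 +0.35357]
    [+0.18336 +0.89054 +0.41632]
    [-0.45823 -0.29725 +0.83765]
t = (0.2116, -0.0989, 0.9646) m
M0: Pc = R·M0+t = (+0.07684, -0.02040, +0.98247); u = 406.3·(+0.07684)/0.98247 + 337.4 = 369.1762, v = 690.5·(-0.02040)/0.98247 + 229.1 = 214.7603
M1: Pc = R·M1+t = (+0.26991, +0.02030, +0.88074); u = 406.3·(+0.26991)/0.88074 + 337.4 = 461.9156, v = 690.5·(+0.02030)/0.88074 + 229.1 = 245.0171
M2: Pc = R·M2+t = (+0.34636, -0.17740, +0.94673); u = 406.3·(+0.34636)/0.94673 + 337.4 = 486.0453, v = 690.5·(-0.17740)/0.94673 + 229.1 = 99.7152
M3: Pc = R·M3+t = (+0.15329, -0.21810, +1.04846); u = 406.3·(+0.15329)/1.04846 + 337.4 = 396.8016, v = 690.5·(-0.21810)/1.04846 + 229.1 = 85.4609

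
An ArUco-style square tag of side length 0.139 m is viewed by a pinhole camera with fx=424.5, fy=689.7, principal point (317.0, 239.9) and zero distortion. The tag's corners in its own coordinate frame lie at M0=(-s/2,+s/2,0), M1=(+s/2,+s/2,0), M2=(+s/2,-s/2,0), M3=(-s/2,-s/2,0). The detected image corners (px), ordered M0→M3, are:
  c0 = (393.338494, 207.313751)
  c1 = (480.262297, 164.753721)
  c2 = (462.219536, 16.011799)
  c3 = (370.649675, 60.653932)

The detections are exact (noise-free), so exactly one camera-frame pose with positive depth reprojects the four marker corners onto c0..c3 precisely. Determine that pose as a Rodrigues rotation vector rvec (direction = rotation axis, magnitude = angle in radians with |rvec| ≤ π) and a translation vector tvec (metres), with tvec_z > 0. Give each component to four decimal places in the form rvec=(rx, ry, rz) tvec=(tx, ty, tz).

rvec=(0.2354, -0.0402, -0.2906) tvec=(0.1638, -0.1154, 0.6325)

Intrinsics K: fx=424.5, fy=689.7, cx=317.0, cy=239.9
Marker side s = 0.139 m; corners in marker frame (Z=0):
  M0 = (-0.0695, +0.0695, 0)
  M1 = (+0.0695, +0.0695, 0)
  M2 = (+0.0695, -0.0695, 0)
  M3 = (-0.0695, -0.0695, 0)
Detected image corners:
  c0 = (393.338494, 207.313751) px
  c1 = (480.262297, 164.753721) px
  c2 = (462.219536, 16.011799) px
  c3 = (370.649675, 60.653932) px
Planar DLT: solve 8×8 A·h = b for H (H[2,2]=1):
  H  [+645.28510 +305.45015 +426.90774]
  H  [-312.52198 +1104.39645 +114.08256]
  H  [+0.00857 +0.37257 +1.00000]
B = K⁻¹H; ‖b₁‖=1.580957, ‖b₂‖=1.580957; λ = 2/(‖b₁‖+‖b₂‖) = 0.632528, sign → tz>0 ⇒ λ=+0.632528
r₁ = λ·B[:,0] = (+0.95746,-0.28850,+0.00542); r₂ = λ·B[:,1] = (+0.27916,+0.93088,+0.23566)
r₃ = r₁×r₂ = (-0.07303,-0.22412,+0.97182); SVD([r₁ r₂ r₃]) → R = UVᵀ:
  R  [+0.95746 +0.27916 -0.07303]
  R  [-0.28850 +0.93088 -0.22412]
  R  [+0.00542 +0.23566 +0.97182]
t = (+0.16377, -0.11539, +0.63253) m
tr R = 2.860164; θ = arccos((tr R − 1)/2) = 0.376160 rad = 21.552°
axis k = ((R−Rᵀ)₃₂, (R−Rᵀ)₁₃, (R−Rᵀ)₂₁) / (2 sinθ) = (+0.625807, -0.106777, -0.772635)
rvec = θ·k = (+0.235403, -0.040165, -0.290634)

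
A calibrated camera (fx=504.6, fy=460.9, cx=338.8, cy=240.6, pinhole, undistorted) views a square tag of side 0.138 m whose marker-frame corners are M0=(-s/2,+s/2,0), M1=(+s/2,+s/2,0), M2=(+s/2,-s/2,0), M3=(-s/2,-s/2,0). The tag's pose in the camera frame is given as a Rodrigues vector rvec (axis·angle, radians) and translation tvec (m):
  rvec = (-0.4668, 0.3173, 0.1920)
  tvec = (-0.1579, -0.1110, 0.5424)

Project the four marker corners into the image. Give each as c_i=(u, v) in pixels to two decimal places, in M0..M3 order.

Intrinsics K: fx=504.6, fy=460.9, cx=338.8, cy=240.6
Marker side s = 0.138 m; corners in marker frame (Z=0):
  M0 = (-0.0690, +0.0690, 0)
  M1 = (+0.0690, +0.0690, 0)
  M2 = (+0.0690, -0.0690, 0)
  M3 = (-0.0690, -0.0690, 0)
rvec = (-0.4668, 0.3173, 0.1920), |rvec| = θ = 0.59619 rad = 34.159°
Rodrigues: sinθ=0.56150, 1−cosθ=0.17252; R = I + sinθ·[k]× + (1−cosθ)·[k]×²:
    [+0.93324 -0.25272 +0.25533]
    [+0.10894 +0.87635 +0.46920]
    [-0.34234 -0.41006 +0.84537]
t = (-0.1579, -0.1110, 0.5424) m
M0: Pc = R·M0+t = (-0.23973, -0.05805, +0.53773); u = 504.6·(-0.23973)/0.53773 + 338.8 = 113.8376, v = 460.9·(-0.05805)/0.53773 + 240.6 = 190.8449
M1: Pc = R·M1+t = (-0.11094, -0.04302, +0.49048); u = 504.6·(-0.11094)/0.49048 + 338.8 = 224.6634, v = 460.9·(-0.04302)/0.49048 + 240.6 = 200.1790
M2: Pc = R·M2+t = (-0.07607, -0.16395, +0.54707); u = 504.6·(-0.07607)/0.54707 + 338.8 = 268.6369, v = 460.9·(-0.16395)/0.54707 + 240.6 = 102.4739
M3: Pc = R·M3+t = (-0.20486, -0.17898, +0.59432); u = 504.6·(-0.20486)/0.59432 + 338.8 = 164.8681, v = 460.9·(-0.17898)/0.59432 + 240.6 = 101.7951

c0=(113.84, 190.84) c1=(224.66, 200.18) c2=(268.64, 102.47) c3=(164.87, 101.80)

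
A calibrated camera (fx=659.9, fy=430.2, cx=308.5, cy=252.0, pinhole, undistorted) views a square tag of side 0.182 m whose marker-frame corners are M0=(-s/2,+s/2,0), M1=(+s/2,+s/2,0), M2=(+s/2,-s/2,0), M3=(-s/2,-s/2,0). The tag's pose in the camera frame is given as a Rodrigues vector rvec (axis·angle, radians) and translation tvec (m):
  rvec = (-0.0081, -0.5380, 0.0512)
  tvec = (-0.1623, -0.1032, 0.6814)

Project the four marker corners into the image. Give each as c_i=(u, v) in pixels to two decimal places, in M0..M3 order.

Intrinsics K: fx=659.9, fy=430.2, cx=308.5, cy=252.0
Marker side s = 0.182 m; corners in marker frame (Z=0):
  M0 = (-0.0910, +0.0910, 0)
  M1 = (+0.0910, +0.0910, 0)
  M2 = (+0.0910, -0.0910, 0)
  M3 = (-0.0910, -0.0910, 0)
rvec = (-0.0081, -0.5380, 0.0512), |rvec| = θ = 0.54049 rad = 30.968°
Rodrigues: sinθ=0.51456, 1−cosθ=0.14254; R = I + sinθ·[k]× + (1−cosθ)·[k]×²:
    [+0.85749 -0.04662 -0.51239]
    [+0.05087 +0.99869 -0.00573]
    [+0.51198 -0.02115 +0.85874]
t = (-0.1623, -0.1032, 0.6814) m
M0: Pc = R·M0+t = (-0.24457, -0.01695, +0.63288); u = 659.9·(-0.24457)/0.63288 + 308.5 = 53.4866, v = 430.2·(-0.01695)/0.63288 + 252.0 = 240.4794
M1: Pc = R·M1+t = (-0.08851, -0.00769, +0.72607); u = 659.9·(-0.08851)/0.72607 + 308.5 = 228.0552, v = 430.2·(-0.00769)/0.72607 + 252.0 = 247.4435
M2: Pc = R·M2+t = (-0.08003, -0.18945, +0.72992); u = 659.9·(-0.08003)/0.72992 + 308.5 = 236.1499, v = 430.2·(-0.18945)/0.72992 + 252.0 = 140.3404
M3: Pc = R·M3+t = (-0.23609, -0.19871, +0.63673); u = 659.9·(-0.23609)/0.63673 + 308.5 = 63.8214, v = 430.2·(-0.19871)/0.63673 + 252.0 = 117.7447

c0=(53.49, 240.48) c1=(228.06, 247.44) c2=(236.15, 140.34) c3=(63.82, 117.74)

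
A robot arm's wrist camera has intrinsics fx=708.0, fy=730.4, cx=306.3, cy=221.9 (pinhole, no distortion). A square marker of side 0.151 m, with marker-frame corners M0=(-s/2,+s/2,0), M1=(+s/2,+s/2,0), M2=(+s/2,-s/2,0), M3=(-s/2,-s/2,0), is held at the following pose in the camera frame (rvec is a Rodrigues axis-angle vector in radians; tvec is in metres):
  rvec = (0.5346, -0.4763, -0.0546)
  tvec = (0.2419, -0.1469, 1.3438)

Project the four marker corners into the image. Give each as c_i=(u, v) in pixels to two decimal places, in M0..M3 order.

Intrinsics K: fx=708.0, fy=730.4, cx=306.3, cy=221.9
Marker side s = 0.151 m; corners in marker frame (Z=0):
  M0 = (-0.0755, +0.0755, 0)
  M1 = (+0.0755, +0.0755, 0)
  M2 = (+0.0755, -0.0755, 0)
  M3 = (-0.0755, -0.0755, 0)
rvec = (0.5346, -0.4763, -0.0546), |rvec| = θ = 0.71808 rad = 41.143°
Rodrigues: sinθ=0.65794, 1−cosθ=0.24693; R = I + sinθ·[k]× + (1−cosθ)·[k]×²:
    [+0.88993 -0.07191 -0.45039]
    [-0.17196 +0.86171 -0.47737]
    [+0.42243 +0.50228 +0.75450]
t = (0.2419, -0.1469, 1.3438) m
M0: Pc = R·M0+t = (+0.16928, -0.06886, +1.34983); u = 708.0·(+0.16928)/1.34983 + 306.3 = 395.0897, v = 730.4·(-0.06886)/1.34983 + 221.9 = 184.6408
M1: Pc = R·M1+t = (+0.30366, -0.09482, +1.41362); u = 708.0·(+0.30366)/1.41362 + 306.3 = 458.3864, v = 730.4·(-0.09482)/1.41362 + 221.9 = 172.9053
M2: Pc = R·M2+t = (+0.31452, -0.22494, +1.33777); u = 708.0·(+0.31452)/1.33777 + 306.3 = 472.7556, v = 730.4·(-0.22494)/1.33777 + 221.9 = 99.0853
M3: Pc = R·M3+t = (+0.18014, -0.19898, +1.27398); u = 708.0·(+0.18014)/1.27398 + 306.3 = 406.4101, v = 730.4·(-0.19898)/1.27398 + 221.9 = 107.8233

c0=(395.09, 184.64) c1=(458.39, 172.91) c2=(472.76, 99.09) c3=(406.41, 107.82)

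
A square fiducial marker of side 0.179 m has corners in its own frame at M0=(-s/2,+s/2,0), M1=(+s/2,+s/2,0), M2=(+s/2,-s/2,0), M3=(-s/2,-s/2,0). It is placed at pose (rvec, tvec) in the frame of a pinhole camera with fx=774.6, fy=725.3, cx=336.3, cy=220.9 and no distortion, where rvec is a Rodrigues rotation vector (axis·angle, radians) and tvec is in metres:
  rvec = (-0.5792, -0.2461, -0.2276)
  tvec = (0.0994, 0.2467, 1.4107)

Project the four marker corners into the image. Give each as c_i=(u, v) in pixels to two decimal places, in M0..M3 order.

Intrinsics K: fx=774.6, fy=725.3, cx=336.3, cy=220.9
Marker side s = 0.179 m; corners in marker frame (Z=0):
  M0 = (-0.0895, +0.0895, 0)
  M1 = (+0.0895, +0.0895, 0)
  M2 = (+0.0895, -0.0895, 0)
  M3 = (-0.0895, -0.0895, 0)
rvec = (-0.5792, -0.2461, -0.2276), |rvec| = θ = 0.66921 rad = 38.343°
Rodrigues: sinθ=0.62037, 1−cosθ=0.21569; R = I + sinθ·[k]× + (1−cosθ)·[k]×²:
    [+0.94588 +0.27964 -0.16465]
    [-0.14234 +0.81348 +0.56390]
    [+0.29163 -0.50995 +0.80926]
t = (0.0994, 0.2467, 1.4107) m
M0: Pc = R·M0+t = (+0.03977, +0.33225, +1.33896); u = 774.6·(+0.03977)/1.33896 + 336.3 = 359.3080, v = 725.3·(+0.33225)/1.33896 + 220.9 = 400.8742
M1: Pc = R·M1+t = (+0.20908, +0.30677, +1.39116); u = 774.6·(+0.20908)/1.39116 + 336.3 = 452.7183, v = 725.3·(+0.30677)/1.39116 + 220.9 = 380.8373
M2: Pc = R·M2+t = (+0.15903, +0.16115, +1.48244); u = 774.6·(+0.15903)/1.48244 + 336.3 = 419.3952, v = 725.3·(+0.16115)/1.48244 + 220.9 = 299.7463
M3: Pc = R·M3+t = (-0.01028, +0.18663, +1.43024); u = 774.6·(-0.01028)/1.43024 + 336.3 = 330.7303, v = 725.3·(+0.18663)/1.43024 + 220.9 = 315.5447

c0=(359.31, 400.87) c1=(452.72, 380.84) c2=(419.40, 299.75) c3=(330.73, 315.54)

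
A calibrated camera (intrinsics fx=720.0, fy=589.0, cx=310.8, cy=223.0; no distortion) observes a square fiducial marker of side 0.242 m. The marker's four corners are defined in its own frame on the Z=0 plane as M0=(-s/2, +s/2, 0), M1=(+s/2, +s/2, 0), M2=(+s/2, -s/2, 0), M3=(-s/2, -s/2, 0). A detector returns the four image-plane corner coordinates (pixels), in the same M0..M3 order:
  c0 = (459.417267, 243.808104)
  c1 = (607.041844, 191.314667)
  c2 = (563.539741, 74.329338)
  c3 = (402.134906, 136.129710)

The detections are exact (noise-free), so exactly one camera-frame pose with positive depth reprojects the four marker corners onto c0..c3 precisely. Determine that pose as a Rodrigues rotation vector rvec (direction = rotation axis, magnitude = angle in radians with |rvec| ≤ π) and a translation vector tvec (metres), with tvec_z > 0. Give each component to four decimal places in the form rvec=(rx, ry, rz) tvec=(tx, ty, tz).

Intrinsics K: fx=720.0, fy=589.0, cx=310.8, cy=223.0
Marker side s = 0.242 m; corners in marker frame (Z=0):
  M0 = (-0.1210, +0.1210, 0)
  M1 = (+0.1210, +0.1210, 0)
  M2 = (+0.1210, -0.1210, 0)
  M3 = (-0.1210, -0.1210, 0)
Detected image corners:
  c0 = (459.417267, 243.808104) px
  c1 = (607.041844, 191.314667) px
  c2 = (563.539741, 74.329338) px
  c3 = (402.134906, 136.129710) px
Planar DLT: solve 8×8 A·h = b for H (H[2,2]=1):
  H  [+569.58399 +417.92518 +508.04725]
  H  [-256.62589 +530.34339 +164.65372]
  H  [-0.13284 +0.41185 +1.00000]
B = K⁻¹H; ‖b₁‖=0.941286, ‖b₂‖=0.941286; λ = 2/(‖b₁‖+‖b₂‖) = 1.062377, sign → tz>0 ⇒ λ=+1.062377
r₁ = λ·B[:,0] = (+0.90135,-0.40944,-0.14113); r₂ = λ·B[:,1] = (+0.42779,+0.79092,+0.43754)
r₃ = r₁×r₂ = (-0.06753,-0.45475,+0.88805); SVD([r₁ r₂ r₃]) → R = UVᵀ:
  R  [+0.90135 +0.42779 -0.06753]
  R  [-0.40944 +0.79092 -0.45475]
  R  [-0.14113 +0.43754 +0.88805]
t = (+0.29104, -0.10524, +1.06238) m
tr R = 2.580328; θ = arccos((tr R − 1)/2) = 0.659719 rad = 37.799°
axis k = ((R−Rᵀ)₃₂, (R−Rᵀ)₁₃, (R−Rᵀ)₂₁) / (2 sinθ) = (+0.727936, +0.060042, -0.683011)
rvec = θ·k = (+0.480233, +0.039611, -0.450596)

rvec=(0.4802, 0.0396, -0.4506) tvec=(0.2910, -0.1052, 1.0624)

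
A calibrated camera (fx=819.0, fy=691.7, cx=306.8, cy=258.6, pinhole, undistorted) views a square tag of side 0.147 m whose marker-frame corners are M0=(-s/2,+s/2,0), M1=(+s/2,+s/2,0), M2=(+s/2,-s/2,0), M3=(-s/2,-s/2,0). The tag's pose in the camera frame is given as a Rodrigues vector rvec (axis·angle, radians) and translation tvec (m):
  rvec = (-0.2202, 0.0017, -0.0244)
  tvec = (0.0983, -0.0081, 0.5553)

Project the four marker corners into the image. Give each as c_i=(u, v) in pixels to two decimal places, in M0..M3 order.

c0=(347.19, 342.50) c1=(570.34, 337.88) c2=(550.47, 159.83) c3=(339.85, 164.15)

Intrinsics K: fx=819.0, fy=691.7, cx=306.8, cy=258.6
Marker side s = 0.147 m; corners in marker frame (Z=0):
  M0 = (-0.0735, +0.0735, 0)
  M1 = (+0.0735, +0.0735, 0)
  M2 = (+0.0735, -0.0735, 0)
  M3 = (-0.0735, -0.0735, 0)
rvec = (-0.2202, 0.0017, -0.0244), |rvec| = θ = 0.22155 rad = 12.694°
Rodrigues: sinθ=0.21975, 1−cosθ=0.02444; R = I + sinθ·[k]× + (1−cosθ)·[k]×²:
    [+0.99970 +0.02401 +0.00436]
    [-0.02439 +0.97556 +0.21838]
    [+0.00099 -0.21842 +0.97585]
t = (0.0983, -0.0081, 0.5553) m
M0: Pc = R·M0+t = (+0.02659, +0.06540, +0.53917); u = 819.0·(+0.02659)/0.53917 + 306.8 = 347.1854, v = 691.7·(+0.06540)/0.53917 + 258.6 = 342.4959
M1: Pc = R·M1+t = (+0.17354, +0.06181, +0.53932); u = 819.0·(+0.17354)/0.53932 + 306.8 = 570.3397, v = 691.7·(+0.06181)/0.53932 + 258.6 = 337.8755
M2: Pc = R·M2+t = (+0.17001, -0.08160, +0.57143); u = 819.0·(+0.17001)/0.57143 + 306.8 = 550.4719, v = 691.7·(-0.08160)/0.57143 + 258.6 = 159.8298
M3: Pc = R·M3+t = (+0.02306, -0.07801, +0.57128); u = 819.0·(+0.02306)/0.57128 + 306.8 = 339.8547, v = 691.7·(-0.07801)/0.57128 + 258.6 = 164.1452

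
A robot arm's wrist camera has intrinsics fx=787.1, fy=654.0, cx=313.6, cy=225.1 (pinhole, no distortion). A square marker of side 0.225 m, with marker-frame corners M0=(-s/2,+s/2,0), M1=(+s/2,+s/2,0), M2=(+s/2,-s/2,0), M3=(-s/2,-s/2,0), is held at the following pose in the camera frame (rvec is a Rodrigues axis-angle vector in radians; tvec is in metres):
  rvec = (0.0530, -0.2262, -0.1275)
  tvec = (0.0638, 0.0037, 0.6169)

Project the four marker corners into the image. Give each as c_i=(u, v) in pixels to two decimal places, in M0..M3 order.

c0=(272.35, 366.87) c1=(539.16, 326.13) c2=(510.97, 98.69) c3=(234.93, 121.19)

Intrinsics K: fx=787.1, fy=654.0, cx=313.6, cy=225.1
Marker side s = 0.225 m; corners in marker frame (Z=0):
  M0 = (-0.1125, +0.1125, 0)
  M1 = (+0.1125, +0.1125, 0)
  M2 = (+0.1125, -0.1125, 0)
  M3 = (-0.1125, -0.1125, 0)
rvec = (0.0530, -0.2262, -0.1275), |rvec| = θ = 0.26501 rad = 15.184°
Rodrigues: sinθ=0.26192, 1−cosθ=0.03491; R = I + sinθ·[k]× + (1−cosθ)·[k]×²:
    [+0.96649 +0.12005 -0.22692]
    [-0.13197 +0.99052 -0.03805]
    [+0.22020 +0.06672 +0.97317]
t = (0.0638, 0.0037, 0.6169) m
M0: Pc = R·M0+t = (-0.03142, +0.12998, +0.59963); u = 787.1·(-0.03142)/0.59963 + 313.6 = 272.3522, v = 654.0·(+0.12998)/0.59963 + 225.1 = 366.8657
M1: Pc = R·M1+t = (+0.18604, +0.10029, +0.64918); u = 787.1·(+0.18604)/0.64918 + 313.6 = 539.1599, v = 654.0·(+0.10029)/0.64918 + 225.1 = 326.1318
M2: Pc = R·M2+t = (+0.15902, -0.12258, +0.63417); u = 787.1·(+0.15902)/0.63417 + 313.6 = 510.9730, v = 654.0·(-0.12258)/0.63417 + 225.1 = 98.6857
M3: Pc = R·M3+t = (-0.05844, -0.09289, +0.58462); u = 787.1·(-0.05844)/0.58462 + 313.6 = 234.9257, v = 654.0·(-0.09289)/0.58462 + 225.1 = 121.1899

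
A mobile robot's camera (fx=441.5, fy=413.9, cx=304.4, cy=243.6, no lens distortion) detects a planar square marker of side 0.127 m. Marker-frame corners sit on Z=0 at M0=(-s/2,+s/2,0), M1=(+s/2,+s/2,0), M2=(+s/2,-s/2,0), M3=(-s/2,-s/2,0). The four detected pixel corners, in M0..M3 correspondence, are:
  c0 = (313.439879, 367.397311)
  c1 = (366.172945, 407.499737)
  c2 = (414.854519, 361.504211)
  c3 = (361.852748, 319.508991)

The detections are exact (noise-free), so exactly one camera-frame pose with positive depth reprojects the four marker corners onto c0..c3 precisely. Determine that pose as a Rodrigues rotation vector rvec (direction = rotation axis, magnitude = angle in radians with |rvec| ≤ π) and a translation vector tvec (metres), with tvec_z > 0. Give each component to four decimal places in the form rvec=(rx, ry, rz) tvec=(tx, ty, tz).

Intrinsics K: fx=441.5, fy=413.9, cx=304.4, cy=243.6
Marker side s = 0.127 m; corners in marker frame (Z=0):
  M0 = (-0.0635, +0.0635, 0)
  M1 = (+0.0635, +0.0635, 0)
  M2 = (+0.0635, -0.0635, 0)
  M3 = (-0.0635, -0.0635, 0)
Detected image corners:
  c0 = (313.439879, 367.397311) px
  c1 = (366.172945, 407.499737) px
  c2 = (414.854519, 361.504211) px
  c3 = (361.852748, 319.508991) px
Planar DLT: solve 8×8 A·h = b for H (H[2,2]=1):
  H  [+473.31175 -315.31778 +364.05956]
  H  [+380.16122 +436.48279 +364.45585]
  H  [+0.15668 +0.18390 +1.00000]
B = K⁻¹H; ‖b₁‖=1.279304, ‖b₂‖=1.279304; λ = 2/(‖b₁‖+‖b₂‖) = 0.781675, sign → tz>0 ⇒ λ=+0.781675
r₁ = λ·B[:,0] = (+0.75356,+0.64587,+0.12248); r₂ = λ·B[:,1] = (-0.65738,+0.73972,+0.14375)
r₃ = r₁×r₂ = (+0.00225,-0.18884,+0.98201); SVD([r₁ r₂ r₃]) → R = UVᵀ:
  R  [+0.75356 -0.65738 +0.00225]
  R  [+0.64587 +0.73972 -0.18884]
  R  [+0.12248 +0.14375 +0.98201]
t = (+0.10563, +0.22824, +0.78168) m
tr R = 2.475282; θ = arccos((tr R − 1)/2) = 0.741227 rad = 42.469°
axis k = ((R−Rᵀ)₃₂, (R−Rᵀ)₁₃, (R−Rᵀ)₂₁) / (2 sinθ) = (+0.246290, -0.089032, +0.965098)
rvec = θ·k = (+0.182557, -0.065993, +0.715357)

rvec=(0.1826, -0.0660, 0.7154) tvec=(0.1056, 0.2282, 0.7817)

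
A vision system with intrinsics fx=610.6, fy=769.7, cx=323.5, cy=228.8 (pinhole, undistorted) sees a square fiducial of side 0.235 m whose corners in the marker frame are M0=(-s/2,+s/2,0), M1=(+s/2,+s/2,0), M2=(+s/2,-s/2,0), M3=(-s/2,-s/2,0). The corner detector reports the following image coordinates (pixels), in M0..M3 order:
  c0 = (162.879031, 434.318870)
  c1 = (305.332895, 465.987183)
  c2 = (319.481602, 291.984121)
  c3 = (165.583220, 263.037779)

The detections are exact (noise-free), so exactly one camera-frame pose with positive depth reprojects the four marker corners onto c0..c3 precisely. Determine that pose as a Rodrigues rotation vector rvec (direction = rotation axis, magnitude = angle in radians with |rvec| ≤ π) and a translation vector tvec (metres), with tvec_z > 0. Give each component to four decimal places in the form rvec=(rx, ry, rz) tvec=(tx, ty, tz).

rvec=(0.2998, 0.1364, 0.1193) tvec=(-0.1328, 0.1683, 0.9383)

Intrinsics K: fx=610.6, fy=769.7, cx=323.5, cy=228.8
Marker side s = 0.235 m; corners in marker frame (Z=0):
  M0 = (-0.1175, +0.1175, 0)
  M1 = (+0.1175, +0.1175, 0)
  M2 = (+0.1175, -0.1175, 0)
  M3 = (-0.1175, -0.1175, 0)
Detected image corners:
  c0 = (162.879031, 434.318870) px
  c1 = (305.332895, 465.987183) px
  c2 = (319.481602, 291.984121) px
  c3 = (165.583220, 263.037779) px
Planar DLT: solve 8×8 A·h = b for H (H[2,2]=1):
  H  [+600.17089 +41.14859 +237.08437]
  H  [+84.23291 +851.58494 +366.87427]
  H  [-0.12356 +0.32164 +1.00000]
B = K⁻¹H; ‖b₁‖=1.065707, ‖b₂‖=1.065707; λ = 2/(‖b₁‖+‖b₂‖) = 0.938344, sign → tz>0 ⇒ λ=+0.938344
r₁ = λ·B[:,0] = (+0.98374,+0.13715,-0.11594); r₂ = λ·B[:,1] = (-0.09666,+0.94846,+0.30181)
r₃ = r₁×r₂ = (+0.15135,-0.28569,+0.94629); SVD([r₁ r₂ r₃]) → R = UVᵀ:
  R  [+0.98374 -0.09666 +0.15135]
  R  [+0.13715 +0.94846 -0.28569]
  R  [-0.11594 +0.30181 +0.94629]
t = (-0.13280, +0.16833, +0.93834) m
tr R = 2.878491; θ = arccos((tr R − 1)/2) = 0.350370 rad = 20.075°
axis k = ((R−Rᵀ)₃₂, (R−Rᵀ)₁₃, (R−Rᵀ)₂₁) / (2 sinθ) = (+0.855800, +0.389360, +0.340595)
rvec = θ·k = (+0.299847, +0.136420, +0.119334)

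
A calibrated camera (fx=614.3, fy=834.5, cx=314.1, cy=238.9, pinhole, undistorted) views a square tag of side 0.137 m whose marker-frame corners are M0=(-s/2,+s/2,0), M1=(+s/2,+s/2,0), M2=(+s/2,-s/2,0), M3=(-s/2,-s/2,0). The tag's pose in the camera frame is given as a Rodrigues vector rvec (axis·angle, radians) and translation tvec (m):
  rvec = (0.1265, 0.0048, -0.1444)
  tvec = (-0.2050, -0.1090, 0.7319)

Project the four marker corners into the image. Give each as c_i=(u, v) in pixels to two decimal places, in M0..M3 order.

c0=(96.25, 202.94) c1=(208.31, 180.71) c2=(189.04, 23.97) c3=(74.37, 47.14)

Intrinsics K: fx=614.3, fy=834.5, cx=314.1, cy=238.9
Marker side s = 0.137 m; corners in marker frame (Z=0):
  M0 = (-0.0685, +0.0685, 0)
  M1 = (+0.0685, +0.0685, 0)
  M2 = (+0.0685, -0.0685, 0)
  M3 = (-0.0685, -0.0685, 0)
rvec = (0.1265, 0.0048, -0.1444), |rvec| = θ = 0.19203 rad = 11.003°
Rodrigues: sinθ=0.19085, 1−cosθ=0.01838; R = I + sinθ·[k]× + (1−cosθ)·[k]×²:
    [+0.98959 +0.14382 -0.00433]
    [-0.14321 +0.98163 -0.12607]
    [-0.01388 +0.12538 +0.99201]
t = (-0.2050, -0.1090, 0.7319) m
M0: Pc = R·M0+t = (-0.26294, -0.03195, +0.74144); u = 614.3·(-0.26294)/0.74144 + 314.1 = 96.2514, v = 834.5·(-0.03195)/0.74144 + 238.9 = 202.9417
M1: Pc = R·M1+t = (-0.12736, -0.05157, +0.73954); u = 614.3·(-0.12736)/0.73954 + 314.1 = 208.3068, v = 834.5·(-0.05157)/0.73954 + 238.9 = 180.7099
M2: Pc = R·M2+t = (-0.14706, -0.18605, +0.72236); u = 614.3·(-0.14706)/0.72236 + 314.1 = 189.0358, v = 834.5·(-0.18605)/0.72236 + 238.9 = 23.9658
M3: Pc = R·M3+t = (-0.28264, -0.16643, +0.72426); u = 614.3·(-0.28264)/0.72426 + 314.1 = 74.3733, v = 834.5·(-0.16643)/0.72426 + 238.9 = 47.1362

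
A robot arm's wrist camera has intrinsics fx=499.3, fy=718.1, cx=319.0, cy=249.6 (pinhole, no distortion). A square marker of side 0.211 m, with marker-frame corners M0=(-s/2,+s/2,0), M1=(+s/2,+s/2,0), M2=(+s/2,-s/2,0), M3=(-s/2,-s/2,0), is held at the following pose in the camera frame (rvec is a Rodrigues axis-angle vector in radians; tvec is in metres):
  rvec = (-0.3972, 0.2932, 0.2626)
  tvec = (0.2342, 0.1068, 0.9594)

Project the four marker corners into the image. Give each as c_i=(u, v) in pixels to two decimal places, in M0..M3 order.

c0=(373.39, 384.74) c1=(487.22, 428.09) c2=(508.22, 274.46) c3=(400.90, 244.48)

Intrinsics K: fx=499.3, fy=718.1, cx=319.0, cy=249.6
Marker side s = 0.211 m; corners in marker frame (Z=0):
  M0 = (-0.1055, +0.1055, 0)
  M1 = (+0.1055, +0.1055, 0)
  M2 = (+0.1055, -0.1055, 0)
  M3 = (-0.1055, -0.1055, 0)
rvec = (-0.3972, 0.2932, 0.2626), |rvec| = θ = 0.55919 rad = 32.039°
Rodrigues: sinθ=0.53050, 1−cosθ=0.15231; R = I + sinθ·[k]× + (1−cosθ)·[k]×²:
    [+0.92454 -0.30585 +0.22735]
    [+0.19240 +0.88956 +0.41433]
    [-0.32896 -0.33932 +0.88128]
t = (0.2342, 0.1068, 0.9594) m
M0: Pc = R·M0+t = (+0.10439, +0.18035, +0.95831); u = 499.3·(+0.10439)/0.95831 + 319.0 = 373.3916, v = 718.1·(+0.18035)/0.95831 + 249.6 = 384.7441
M1: Pc = R·M1+t = (+0.29947, +0.22095, +0.88890); u = 499.3·(+0.29947)/0.88890 + 319.0 = 487.2151, v = 718.1·(+0.22095)/0.88890 + 249.6 = 428.0930
M2: Pc = R·M2+t = (+0.36401, +0.03325, +0.96049); u = 499.3·(+0.36401)/0.96049 + 319.0 = 508.2241, v = 718.1·(+0.03325)/0.96049 + 249.6 = 274.4586
M3: Pc = R·M3+t = (+0.16893, -0.00735, +1.02990); u = 499.3·(+0.16893)/1.02990 + 319.0 = 400.8973, v = 718.1·(-0.00735)/1.02990 + 249.6 = 244.4775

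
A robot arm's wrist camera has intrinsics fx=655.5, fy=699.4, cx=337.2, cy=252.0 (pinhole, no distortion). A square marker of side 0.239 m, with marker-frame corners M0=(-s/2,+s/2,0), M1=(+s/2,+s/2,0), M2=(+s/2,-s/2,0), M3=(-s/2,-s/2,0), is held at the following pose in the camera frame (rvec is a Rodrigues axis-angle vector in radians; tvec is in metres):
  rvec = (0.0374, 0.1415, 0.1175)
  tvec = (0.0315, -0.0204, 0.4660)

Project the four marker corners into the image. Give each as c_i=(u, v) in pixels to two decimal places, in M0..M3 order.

Intrinsics K: fx=655.5, fy=699.4, cx=337.2, cy=252.0
Marker side s = 0.239 m; corners in marker frame (Z=0):
  M0 = (-0.1195, +0.1195, 0)
  M1 = (+0.1195, +0.1195, 0)
  M2 = (+0.1195, -0.1195, 0)
  M3 = (-0.1195, -0.1195, 0)
rvec = (0.0374, 0.1415, 0.1175), |rvec| = θ = 0.18769 rad = 10.754°
Rodrigues: sinθ=0.18659, 1−cosθ=0.01756; R = I + sinθ·[k]× + (1−cosθ)·[k]×²:
    [+0.98314 -0.11417 +0.14286]
    [+0.11945 +0.99242 -0.02889]
    [-0.13848 +0.04547 +0.98932]
t = (0.0315, -0.0204, 0.4660) m
M0: Pc = R·M0+t = (-0.09963, +0.08392, +0.48798); u = 655.5·(-0.09963)/0.48798 + 337.2 = 203.3705, v = 699.4·(+0.08392)/0.48798 + 252.0 = 372.2782
M1: Pc = R·M1+t = (+0.13534, +0.11247, +0.45489); u = 655.5·(+0.13534)/0.45489 + 337.2 = 532.2294, v = 699.4·(+0.11247)/0.45489 + 252.0 = 424.9236
M2: Pc = R·M2+t = (+0.16263, -0.12472, +0.44402); u = 655.5·(+0.16263)/0.44402 + 337.2 = 577.2868, v = 699.4·(-0.12472)/0.44402 + 252.0 = 55.5460
M3: Pc = R·M3+t = (-0.07234, -0.15327, +0.47711); u = 655.5·(-0.07234)/0.47711 + 337.2 = 237.8119, v = 699.4·(-0.15327)/0.47711 + 252.0 = 27.3247

c0=(203.37, 372.28) c1=(532.23, 424.92) c2=(577.29, 55.55) c3=(237.81, 27.32)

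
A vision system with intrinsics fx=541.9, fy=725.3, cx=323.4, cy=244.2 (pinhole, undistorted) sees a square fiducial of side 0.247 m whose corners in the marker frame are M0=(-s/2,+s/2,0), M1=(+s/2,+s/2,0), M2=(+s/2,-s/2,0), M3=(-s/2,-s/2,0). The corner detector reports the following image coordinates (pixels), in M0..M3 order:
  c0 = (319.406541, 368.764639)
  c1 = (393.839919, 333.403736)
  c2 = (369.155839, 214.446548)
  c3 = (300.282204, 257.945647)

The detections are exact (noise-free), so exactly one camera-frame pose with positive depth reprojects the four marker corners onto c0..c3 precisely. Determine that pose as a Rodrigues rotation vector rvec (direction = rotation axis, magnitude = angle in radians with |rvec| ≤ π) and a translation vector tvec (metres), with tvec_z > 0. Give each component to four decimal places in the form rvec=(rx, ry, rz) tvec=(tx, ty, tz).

rvec=(-0.2274, 0.6164, -0.3231) tvec=(0.0557, 0.0995, 1.4775)

Intrinsics K: fx=541.9, fy=725.3, cx=323.4, cy=244.2
Marker side s = 0.247 m; corners in marker frame (Z=0):
  M0 = (-0.1235, +0.1235, 0)
  M1 = (+0.1235, +0.1235, 0)
  M2 = (+0.1235, -0.1235, 0)
  M3 = (-0.1235, -0.1235, 0)
Detected image corners:
  c0 = (319.406541, 368.764639) px
  c1 = (393.839919, 333.403736) px
  c2 = (369.155839, 214.446548) px
  c3 = (300.282204, 257.945647) px
Planar DLT: solve 8×8 A·h = b for H (H[2,2]=1):
  H  [+166.36094 +17.33422 +343.81374]
  H  [-264.92019 +404.22149 +293.05559]
  H  [-0.35713 -0.20496 +1.00000]
B = K⁻¹H; ‖b₁‖=0.676835, ‖b₂‖=0.676835; λ = 2/(‖b₁‖+‖b₂‖) = 1.477465, sign → tz>0 ⇒ λ=+1.477465
r₁ = λ·B[:,0] = (+0.76847,-0.36200,-0.52765); r₂ = λ·B[:,1] = (+0.22799,+0.92537,-0.30283)
r₃ = r₁×r₂ = (+0.59789,+0.11242,+0.79365); SVD([r₁ r₂ r₃]) → R = UVᵀ:
  R  [+0.76847 +0.22799 +0.59789]
  R  [-0.36200 +0.92537 +0.11242]
  R  [-0.52765 -0.30283 +0.79365]
t = (+0.05566, +0.09952, +1.47747) m
tr R = 2.487496; θ = arccos((tr R − 1)/2) = 0.732137 rad = 41.948°
axis k = ((R−Rᵀ)₃₂, (R−Rᵀ)₁₃, (R−Rᵀ)₂₁) / (2 sinθ) = (-0.310599, +0.841891, -0.441303)
rvec = θ·k = (-0.227401, +0.616379, -0.323094)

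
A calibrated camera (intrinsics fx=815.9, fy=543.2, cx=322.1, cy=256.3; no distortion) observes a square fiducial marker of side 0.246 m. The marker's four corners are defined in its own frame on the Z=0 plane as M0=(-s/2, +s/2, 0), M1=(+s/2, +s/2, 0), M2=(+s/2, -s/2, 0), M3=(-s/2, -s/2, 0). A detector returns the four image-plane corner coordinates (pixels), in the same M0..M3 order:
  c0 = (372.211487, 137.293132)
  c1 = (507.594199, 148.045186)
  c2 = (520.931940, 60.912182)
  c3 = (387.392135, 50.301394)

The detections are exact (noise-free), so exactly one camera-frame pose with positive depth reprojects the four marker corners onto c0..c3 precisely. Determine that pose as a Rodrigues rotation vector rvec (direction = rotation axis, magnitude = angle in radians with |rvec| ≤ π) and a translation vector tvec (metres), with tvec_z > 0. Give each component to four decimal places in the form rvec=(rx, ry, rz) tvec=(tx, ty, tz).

rvec=(-0.0825, -0.0053, 0.1186) tvec=(0.2271, -0.4297, 1.4822)

Intrinsics K: fx=815.9, fy=543.2, cx=322.1, cy=256.3
Marker side s = 0.246 m; corners in marker frame (Z=0):
  M0 = (-0.1230, +0.1230, 0)
  M1 = (+0.1230, +0.1230, 0)
  M2 = (+0.1230, -0.1230, 0)
  M3 = (-0.1230, -0.1230, 0)
Detected image corners:
  c0 = (372.211487, 137.293132) px
  c1 = (507.594199, 148.045186) px
  c2 = (520.931940, 60.912182) px
  c3 = (387.392135, 50.301394) px
Planar DLT: solve 8×8 A·h = b for H (H[2,2]=1):
  H  [+546.67057 -82.85924 +447.08323]
  H  [+43.44189 +348.39111 +98.83995]
  H  [+0.00024 -0.05569 +1.00000]
B = K⁻¹H; ‖b₁‖=0.674672, ‖b₂‖=0.674672; λ = 2/(‖b₁‖+‖b₂‖) = 1.482203, sign → tz>0 ⇒ λ=+1.482203
r₁ = λ·B[:,0] = (+0.99297,+0.11837,+0.00035); r₂ = λ·B[:,1] = (-0.11794,+0.98958,-0.08254)
r₃ = r₁×r₂ = (-0.01012,+0.08192,+0.99659); SVD([r₁ r₂ r₃]) → R = UVᵀ:
  R  [+0.99297 -0.11794 -0.01012]
  R  [+0.11837 +0.98958 +0.08192]
  R  [+0.00035 -0.08254 +0.99659]
t = (+0.22705, -0.42965, +1.48220) m
tr R = 2.979141; θ = arccos((tr R − 1)/2) = 0.144553 rad = 8.282°
axis k = ((R−Rᵀ)₃₂, (R−Rᵀ)₁₃, (R−Rᵀ)₂₁) / (2 sinθ) = (-0.570862, -0.036336, +0.820242)
rvec = θ·k = (-0.082520, -0.005252, +0.118568)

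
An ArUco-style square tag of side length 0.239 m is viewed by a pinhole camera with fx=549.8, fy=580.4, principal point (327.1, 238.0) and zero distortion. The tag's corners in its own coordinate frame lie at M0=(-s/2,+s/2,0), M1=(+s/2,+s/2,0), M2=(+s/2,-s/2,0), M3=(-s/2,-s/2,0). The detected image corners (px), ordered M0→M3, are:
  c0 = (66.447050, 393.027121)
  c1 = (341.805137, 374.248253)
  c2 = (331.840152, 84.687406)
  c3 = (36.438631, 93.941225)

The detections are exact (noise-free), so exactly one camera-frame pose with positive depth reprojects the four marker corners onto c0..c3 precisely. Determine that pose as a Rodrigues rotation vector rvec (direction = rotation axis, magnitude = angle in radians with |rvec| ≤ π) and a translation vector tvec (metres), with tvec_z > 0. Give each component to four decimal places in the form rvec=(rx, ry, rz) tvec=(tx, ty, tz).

rvec=(0.1314, -0.0727, -0.0433) tvec=(-0.1105, 0.0027, 0.4671)

Intrinsics K: fx=549.8, fy=580.4, cx=327.1, cy=238.0
Marker side s = 0.239 m; corners in marker frame (Z=0):
  M0 = (-0.1195, +0.1195, 0)
  M1 = (+0.1195, +0.1195, 0)
  M2 = (+0.1195, -0.1195, 0)
  M3 = (-0.1195, -0.1195, 0)
Detected image corners:
  c0 = (66.447050, 393.027121) px
  c1 = (341.805137, 374.248253) px
  c2 = (331.840152, 84.687406) px
  c3 = (36.438631, 93.941225) px
Planar DLT: solve 8×8 A·h = b for H (H[2,2]=1):
  H  [+1221.54503 +137.90490 +197.01029]
  H  [-24.10802 +1298.15034 +241.33579]
  H  [+0.14891 +0.28344 +1.00000]
B = K⁻¹H; ‖b₁‖=2.140859, ‖b₂‖=2.140859; λ = 2/(‖b₁‖+‖b₂‖) = 0.467102, sign → tz>0 ⇒ λ=+0.467102
r₁ = λ·B[:,0] = (+0.99643,-0.04792,+0.06955); r₂ = λ·B[:,1] = (+0.03839,+0.99045,+0.13239)
r₃ = r₁×r₂ = (-0.07524,-0.12925,+0.98875); SVD([r₁ r₂ r₃]) → R = UVᵀ:
  R  [+0.99643 +0.03839 -0.07524]
  R  [-0.04792 +0.99045 -0.12925]
  R  [+0.06955 +0.13239 +0.98875]
t = (-0.11052, +0.00268, +0.46710) m
tr R = 2.975633; θ = arccos((tr R − 1)/2) = 0.156258 rad = 8.953°
axis k = ((R−Rᵀ)₃₂, (R−Rᵀ)₁₃, (R−Rᵀ)₂₁) / (2 sinθ) = (+0.840643, -0.465195, -0.277332)
rvec = θ·k = (+0.131357, -0.072690, -0.043335)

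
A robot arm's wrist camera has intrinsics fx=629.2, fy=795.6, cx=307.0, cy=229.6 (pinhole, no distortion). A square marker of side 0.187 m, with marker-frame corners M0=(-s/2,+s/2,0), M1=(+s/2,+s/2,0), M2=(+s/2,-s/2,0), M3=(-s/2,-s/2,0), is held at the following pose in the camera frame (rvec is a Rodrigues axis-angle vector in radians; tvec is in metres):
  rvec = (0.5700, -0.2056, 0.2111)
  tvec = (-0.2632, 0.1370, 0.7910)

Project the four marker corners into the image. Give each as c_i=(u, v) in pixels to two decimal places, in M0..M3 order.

Intrinsics K: fx=629.2, fy=795.6, cx=307.0, cy=229.6
Marker side s = 0.187 m; corners in marker frame (Z=0):
  M0 = (-0.0935, +0.0935, 0)
  M1 = (+0.0935, +0.0935, 0)
  M2 = (+0.0935, -0.0935, 0)
  M3 = (-0.0935, -0.0935, 0)
rvec = (0.5700, -0.2056, 0.2111), |rvec| = θ = 0.64167 rad = 36.765°
Rodrigues: sinθ=0.59853, 1−cosθ=0.19890; R = I + sinθ·[k]× + (1−cosθ)·[k]×²:
    [+0.95805 -0.25352 -0.13365]
    [+0.14030 +0.82152 -0.55265]
    [+0.24991 +0.51072 +0.82263]
t = (-0.2632, 0.1370, 0.7910) m
M0: Pc = R·M0+t = (-0.37648, +0.20069, +0.81539); u = 629.2·(-0.37648)/0.81539 + 307.0 = 16.4840, v = 795.6·(+0.20069)/0.81539 + 229.6 = 425.4245
M1: Pc = R·M1+t = (-0.19733, +0.22693, +0.86212); u = 629.2·(-0.19733)/0.86212 + 307.0 = 162.9852, v = 795.6·(+0.22693)/0.86212 + 229.6 = 439.0207
M2: Pc = R·M2+t = (-0.14992, +0.07331, +0.76661); u = 629.2·(-0.14992)/0.76661 + 307.0 = 183.9547, v = 795.6·(+0.07331)/0.76661 + 229.6 = 305.6772
M3: Pc = R·M3+t = (-0.32907, +0.04707, +0.71988); u = 629.2·(-0.32907)/0.71988 + 307.0 = 19.3791, v = 795.6·(+0.04707)/0.71988 + 229.6 = 281.6210

c0=(16.48, 425.42) c1=(162.99, 439.02) c2=(183.95, 305.68) c3=(19.38, 281.62)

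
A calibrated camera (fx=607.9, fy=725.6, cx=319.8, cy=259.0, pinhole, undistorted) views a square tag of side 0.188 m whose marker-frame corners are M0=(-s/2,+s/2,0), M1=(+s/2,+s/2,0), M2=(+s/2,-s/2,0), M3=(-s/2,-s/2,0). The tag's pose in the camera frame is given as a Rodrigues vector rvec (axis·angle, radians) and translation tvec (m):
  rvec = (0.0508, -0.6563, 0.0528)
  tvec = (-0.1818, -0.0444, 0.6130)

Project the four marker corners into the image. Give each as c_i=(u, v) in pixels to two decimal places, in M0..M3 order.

c0=(34.29, 319.10) c1=(217.26, 315.53) c2=(227.53, 112.20) c3=(44.80, 73.56)

Intrinsics K: fx=607.9, fy=725.6, cx=319.8, cy=259.0
Marker side s = 0.188 m; corners in marker frame (Z=0):
  M0 = (-0.0940, +0.0940, 0)
  M1 = (+0.0940, +0.0940, 0)
  M2 = (+0.0940, -0.0940, 0)
  M3 = (-0.0940, -0.0940, 0)
rvec = (0.0508, -0.6563, 0.0528), |rvec| = θ = 0.66038 rad = 37.837°
Rodrigues: sinθ=0.61341, 1−cosθ=0.21024; R = I + sinθ·[k]× + (1−cosθ)·[k]×²:
    [+0.79100 -0.06512 -0.60833]
    [+0.03297 +0.99741 -0.06389]
    [+0.61092 +0.03048 +0.79110]
t = (-0.1818, -0.0444, 0.6130) m
M0: Pc = R·M0+t = (-0.26228, +0.04626, +0.55844); u = 607.9·(-0.26228)/0.55844 + 319.8 = 34.2945, v = 725.6·(+0.04626)/0.55844 + 259.0 = 319.1039
M1: Pc = R·M1+t = (-0.11357, +0.05246, +0.67329); u = 607.9·(-0.11357)/0.67329 + 319.8 = 217.2632, v = 725.6·(+0.05246)/0.67329 + 259.0 = 315.5314
M2: Pc = R·M2+t = (-0.10132, -0.13506, +0.66756); u = 607.9·(-0.10132)/0.66756 + 319.8 = 227.5311, v = 725.6·(-0.13506)/0.66756 + 259.0 = 112.2006
M3: Pc = R·M3+t = (-0.25003, -0.14126, +0.55271); u = 607.9·(-0.25003)/0.55271 + 319.8 = 44.7990, v = 725.6·(-0.14126)/0.55271 + 259.0 = 73.5578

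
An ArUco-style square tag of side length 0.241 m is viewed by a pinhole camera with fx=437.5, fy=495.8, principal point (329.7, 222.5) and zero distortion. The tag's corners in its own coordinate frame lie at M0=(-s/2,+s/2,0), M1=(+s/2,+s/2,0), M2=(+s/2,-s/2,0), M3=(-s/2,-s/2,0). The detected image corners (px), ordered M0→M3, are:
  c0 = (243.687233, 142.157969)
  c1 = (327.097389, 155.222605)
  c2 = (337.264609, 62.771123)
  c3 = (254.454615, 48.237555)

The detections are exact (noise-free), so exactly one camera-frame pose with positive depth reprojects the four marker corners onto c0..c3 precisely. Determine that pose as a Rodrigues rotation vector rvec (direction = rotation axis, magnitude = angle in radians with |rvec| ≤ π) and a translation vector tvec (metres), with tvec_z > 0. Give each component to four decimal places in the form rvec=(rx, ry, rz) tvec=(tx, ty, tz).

Intrinsics K: fx=437.5, fy=495.8, cx=329.7, cy=222.5
Marker side s = 0.241 m; corners in marker frame (Z=0):
  M0 = (-0.1205, +0.1205, 0)
  M1 = (+0.1205, +0.1205, 0)
  M2 = (+0.1205, -0.1205, 0)
  M3 = (-0.1205, -0.1205, 0)
Detected image corners:
  c0 = (243.687233, 142.157969) px
  c1 = (327.097389, 155.222605) px
  c2 = (337.264609, 62.771123) px
  c3 = (254.454615, 48.237555) px
Planar DLT: solve 8×8 A·h = b for H (H[2,2]=1):
  H  [+364.77918 -49.62103 +290.98275]
  H  [+64.26600 +384.46095 +102.03457]
  H  [+0.06857 -0.02133 +1.00000]
B = K⁻¹H; ‖b₁‖=0.791307, ‖b₂‖=0.791307; λ = 2/(‖b₁‖+‖b₂‖) = 1.263732, sign → tz>0 ⇒ λ=+1.263732
r₁ = λ·B[:,0] = (+0.98838,+0.12492,+0.08665); r₂ = λ·B[:,1] = (-0.12302,+0.99204,-0.02695)
r₃ = r₁×r₂ = (-0.08933,+0.01598,+0.99587); SVD([r₁ r₂ r₃]) → R = UVᵀ:
  R  [+0.98838 -0.12302 -0.08933]
  R  [+0.12492 +0.99204 +0.01598]
  R  [+0.08665 -0.02695 +0.99587]
t = (-0.11184, -0.30705, +1.26373) m
tr R = 2.976288; θ = arccos((tr R − 1)/2) = 0.154139 rad = 8.832°
axis k = ((R−Rᵀ)₃₂, (R−Rᵀ)₁₃, (R−Rᵀ)₂₁) / (2 sinθ) = (-0.139821, -0.573105, +0.807466)
rvec = θ·k = (-0.021552, -0.088338, +0.124462)

rvec=(-0.0216, -0.0883, 0.1245) tvec=(-0.1118, -0.3071, 1.2637)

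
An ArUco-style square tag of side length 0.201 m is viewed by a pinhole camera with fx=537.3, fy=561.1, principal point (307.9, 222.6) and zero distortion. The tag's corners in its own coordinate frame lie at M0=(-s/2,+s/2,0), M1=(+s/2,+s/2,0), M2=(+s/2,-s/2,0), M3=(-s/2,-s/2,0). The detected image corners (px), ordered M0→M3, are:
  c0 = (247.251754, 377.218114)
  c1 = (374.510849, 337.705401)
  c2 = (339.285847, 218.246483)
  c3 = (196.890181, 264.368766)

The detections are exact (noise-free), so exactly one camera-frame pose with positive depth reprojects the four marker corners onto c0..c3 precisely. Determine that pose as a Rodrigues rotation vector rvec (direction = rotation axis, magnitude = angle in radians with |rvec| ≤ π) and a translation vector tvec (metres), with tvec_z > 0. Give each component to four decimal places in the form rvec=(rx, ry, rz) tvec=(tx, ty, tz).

Intrinsics K: fx=537.3, fy=561.1, cx=307.9, cy=222.6
Marker side s = 0.201 m; corners in marker frame (Z=0):
  M0 = (-0.1005, +0.1005, 0)
  M1 = (+0.1005, +0.1005, 0)
  M2 = (+0.1005, -0.1005, 0)
  M3 = (-0.1005, -0.1005, 0)
Detected image corners:
  c0 = (247.251754, 377.218114) px
  c1 = (374.510849, 337.705401) px
  c2 = (339.285847, 218.246483) px
  c3 = (196.890181, 264.368766) px
Planar DLT: solve 8×8 A·h = b for H (H[2,2]=1):
  H  [+648.57656 +381.20289 +290.26459]
  H  [-232.75733 +751.55318 +302.92151]
  H  [-0.06912 +0.58048 +1.00000]
B = K⁻¹H; ‖b₁‖=1.307346, ‖b₂‖=1.307346; λ = 2/(‖b₁‖+‖b₂‖) = 0.764909, sign → tz>0 ⇒ λ=+0.764909
r₁ = λ·B[:,0] = (+0.95362,-0.29633,-0.05287); r₂ = λ·B[:,1] = (+0.28824,+0.84839,+0.44401)
r₃ = r₁×r₂ = (-0.08672,-0.43866,+0.89446); SVD([r₁ r₂ r₃]) → R = UVᵀ:
  R  [+0.95362 +0.28824 -0.08672]
  R  [-0.29633 +0.84839 -0.43866]
  R  [-0.05287 +0.44401 +0.89446]
t = (-0.02511, +0.10950, +0.76491) m
tr R = 2.696473; θ = arccos((tr R − 1)/2) = 0.558150 rad = 31.980°
axis k = ((R−Rᵀ)₃₂, (R−Rᵀ)₁₃, (R−Rᵀ)₂₁) / (2 sinθ) = (+0.833311, -0.031951, -0.551880)
rvec = θ·k = (+0.465112, -0.017834, -0.308032)

rvec=(0.4651, -0.0178, -0.3080) tvec=(-0.0251, 0.1095, 0.7649)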